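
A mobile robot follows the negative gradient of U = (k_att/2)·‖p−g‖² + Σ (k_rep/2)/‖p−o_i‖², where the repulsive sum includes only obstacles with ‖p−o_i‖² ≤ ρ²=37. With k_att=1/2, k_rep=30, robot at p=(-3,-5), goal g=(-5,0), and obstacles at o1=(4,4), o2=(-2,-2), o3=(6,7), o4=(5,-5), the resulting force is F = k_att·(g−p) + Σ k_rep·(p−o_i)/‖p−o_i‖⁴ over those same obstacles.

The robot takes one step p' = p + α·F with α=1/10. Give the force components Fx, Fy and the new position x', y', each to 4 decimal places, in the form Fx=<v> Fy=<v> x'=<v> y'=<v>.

F_att = 1/2·(g−p) = 1/2·(-2,5) = (-1.0000,2.5000)
o1: d²=130 > ρ²=37 → inactive
o2: d²=10 ≤ ρ²=37; F_rep = 30·(-1,-3)/10² = (-0.3000,-0.9000)
o3: d²=225 > ρ²=37 → inactive
o4: d²=64 > ρ²=37 → inactive
F = F_att + ΣF_rep = (-1.3000,1.6000)
p' = p + 1/10·F = (-3.1300,-4.8400)

Fx=-1.3000 Fy=1.6000 x'=-3.1300 y'=-4.8400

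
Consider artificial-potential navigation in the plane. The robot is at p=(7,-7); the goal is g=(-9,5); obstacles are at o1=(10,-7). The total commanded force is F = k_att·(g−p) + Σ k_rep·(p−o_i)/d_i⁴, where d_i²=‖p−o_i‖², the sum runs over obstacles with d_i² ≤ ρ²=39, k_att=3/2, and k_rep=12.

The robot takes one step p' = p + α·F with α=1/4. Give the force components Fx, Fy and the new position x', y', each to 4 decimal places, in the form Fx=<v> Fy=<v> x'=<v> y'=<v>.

F_att = 3/2·(g−p) = 3/2·(-16,12) = (-24.0000,18.0000)
o1: d²=9 ≤ ρ²=39; F_rep = 12·(-3,0)/9² = (-0.4444,0.0000)
F = F_att + ΣF_rep = (-24.4444,18.0000)
p' = p + 1/4·F = (0.8889,-2.5000)

Fx=-24.4444 Fy=18.0000 x'=0.8889 y'=-2.5000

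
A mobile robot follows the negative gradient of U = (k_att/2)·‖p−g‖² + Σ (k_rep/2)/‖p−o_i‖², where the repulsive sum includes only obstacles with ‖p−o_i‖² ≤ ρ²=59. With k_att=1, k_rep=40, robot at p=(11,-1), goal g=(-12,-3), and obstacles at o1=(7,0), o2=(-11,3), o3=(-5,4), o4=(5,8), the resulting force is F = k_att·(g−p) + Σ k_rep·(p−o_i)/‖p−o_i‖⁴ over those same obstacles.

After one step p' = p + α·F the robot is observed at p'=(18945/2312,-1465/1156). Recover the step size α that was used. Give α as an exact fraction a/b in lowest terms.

F_att = 1·(g−p) = 1·(-23,-2) = (-23.0000,-2.0000)
o1: d²=17 ≤ ρ²=59; F_rep = 40·(4,-1)/17² = (0.5536,-0.1384)
o2: d²=500 > ρ²=59 → inactive
o3: d²=281 > ρ²=59 → inactive
o4: d²=117 > ρ²=59 → inactive
F = F_att + ΣF_rep = (-22.4464,-2.1384)
Δp = p'−p = (-2.8058,-0.2673); α = Δx/Fx = (-6487/2312) / (-6487/289) = 1/8
check: Δy/Fy = (-309/1156) / (-618/289) = 1/8 ✓

α = 1/8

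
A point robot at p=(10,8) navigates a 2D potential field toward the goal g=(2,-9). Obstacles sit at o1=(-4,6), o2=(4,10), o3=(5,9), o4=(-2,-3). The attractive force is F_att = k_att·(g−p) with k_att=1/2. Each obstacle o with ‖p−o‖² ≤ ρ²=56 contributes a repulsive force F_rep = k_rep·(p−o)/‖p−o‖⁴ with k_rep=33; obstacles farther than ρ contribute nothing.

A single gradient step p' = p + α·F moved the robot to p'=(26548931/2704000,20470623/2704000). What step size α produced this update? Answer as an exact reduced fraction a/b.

F_att = 1/2·(g−p) = 1/2·(-8,-17) = (-4.0000,-8.5000)
o1: d²=200 > ρ²=56 → inactive
o2: d²=40 ≤ ρ²=56; F_rep = 33·(6,-2)/40² = (0.1237,-0.0413)
o3: d²=26 ≤ ρ²=56; F_rep = 33·(5,-1)/26² = (0.2441,-0.0488)
o4: d²=265 > ρ²=56 → inactive
F = F_att + ΣF_rep = (-3.6322,-8.5901)
Δp = p'−p = (-0.1816,-0.4295); α = Δx/Fx = (-491069/2704000) / (-491069/135200) = 1/20
check: Δy/Fy = (-1161377/2704000) / (-1161377/135200) = 1/20 ✓

α = 1/20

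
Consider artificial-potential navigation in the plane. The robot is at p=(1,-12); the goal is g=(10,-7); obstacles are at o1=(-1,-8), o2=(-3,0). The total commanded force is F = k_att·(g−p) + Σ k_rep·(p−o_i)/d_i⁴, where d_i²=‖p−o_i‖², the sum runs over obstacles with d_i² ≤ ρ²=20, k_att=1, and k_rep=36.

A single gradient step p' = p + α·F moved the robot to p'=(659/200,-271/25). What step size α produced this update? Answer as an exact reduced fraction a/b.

F_att = 1·(g−p) = 1·(9,5) = (9.0000,5.0000)
o1: d²=20 ≤ ρ²=20; F_rep = 36·(2,-4)/20² = (0.1800,-0.3600)
o2: d²=160 > ρ²=20 → inactive
F = F_att + ΣF_rep = (9.1800,4.6400)
Δp = p'−p = (2.2950,1.1600); α = Δx/Fx = (459/200) / (459/50) = 1/4
check: Δy/Fy = (29/25) / (116/25) = 1/4 ✓

α = 1/4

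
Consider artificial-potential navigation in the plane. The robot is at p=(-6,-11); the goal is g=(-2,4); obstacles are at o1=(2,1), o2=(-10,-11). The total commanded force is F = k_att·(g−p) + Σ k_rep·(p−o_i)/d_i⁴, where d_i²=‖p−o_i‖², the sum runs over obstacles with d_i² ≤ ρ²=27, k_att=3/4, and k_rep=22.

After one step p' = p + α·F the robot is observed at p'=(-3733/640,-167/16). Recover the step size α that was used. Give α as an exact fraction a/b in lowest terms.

α = 1/20

F_att = 3/4·(g−p) = 3/4·(4,15) = (3.0000,11.2500)
o1: d²=208 > ρ²=27 → inactive
o2: d²=16 ≤ ρ²=27; F_rep = 22·(4,0)/16² = (0.3438,0.0000)
F = F_att + ΣF_rep = (3.3438,11.2500)
Δp = p'−p = (0.1672,0.5625); α = Δx/Fx = (107/640) / (107/32) = 1/20
check: Δy/Fy = (9/16) / (45/4) = 1/20 ✓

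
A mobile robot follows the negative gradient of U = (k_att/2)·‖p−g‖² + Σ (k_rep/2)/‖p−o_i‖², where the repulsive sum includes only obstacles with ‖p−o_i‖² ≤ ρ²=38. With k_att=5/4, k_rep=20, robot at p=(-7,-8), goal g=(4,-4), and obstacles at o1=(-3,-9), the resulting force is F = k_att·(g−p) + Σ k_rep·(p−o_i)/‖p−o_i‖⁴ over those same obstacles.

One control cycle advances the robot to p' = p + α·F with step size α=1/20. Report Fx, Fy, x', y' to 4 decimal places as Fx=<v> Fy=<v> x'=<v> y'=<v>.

Fx=13.4732 Fy=5.0692 x'=-6.3263 y'=-7.7465

F_att = 5/4·(g−p) = 5/4·(11,4) = (13.7500,5.0000)
o1: d²=17 ≤ ρ²=38; F_rep = 20·(-4,1)/17² = (-0.2768,0.0692)
F = F_att + ΣF_rep = (13.4732,5.0692)
p' = p + 1/20·F = (-6.3263,-7.7465)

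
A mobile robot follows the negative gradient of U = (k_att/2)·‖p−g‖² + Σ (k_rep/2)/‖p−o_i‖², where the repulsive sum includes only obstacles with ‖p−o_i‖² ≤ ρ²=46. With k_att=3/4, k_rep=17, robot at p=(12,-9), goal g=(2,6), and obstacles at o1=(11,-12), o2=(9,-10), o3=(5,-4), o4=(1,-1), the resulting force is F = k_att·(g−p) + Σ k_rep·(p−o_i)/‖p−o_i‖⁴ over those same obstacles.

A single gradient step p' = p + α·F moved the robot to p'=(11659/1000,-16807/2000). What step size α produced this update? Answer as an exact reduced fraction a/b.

F_att = 3/4·(g−p) = 3/4·(-10,15) = (-7.5000,11.2500)
o1: d²=10 ≤ ρ²=46; F_rep = 17·(1,3)/10² = (0.1700,0.5100)
o2: d²=10 ≤ ρ²=46; F_rep = 17·(3,1)/10² = (0.5100,0.1700)
o3: d²=74 > ρ²=46 → inactive
o4: d²=185 > ρ²=46 → inactive
F = F_att + ΣF_rep = (-6.8200,11.9300)
Δp = p'−p = (-0.3410,0.5965); α = Δx/Fx = (-341/1000) / (-341/50) = 1/20
check: Δy/Fy = (1193/2000) / (1193/100) = 1/20 ✓

α = 1/20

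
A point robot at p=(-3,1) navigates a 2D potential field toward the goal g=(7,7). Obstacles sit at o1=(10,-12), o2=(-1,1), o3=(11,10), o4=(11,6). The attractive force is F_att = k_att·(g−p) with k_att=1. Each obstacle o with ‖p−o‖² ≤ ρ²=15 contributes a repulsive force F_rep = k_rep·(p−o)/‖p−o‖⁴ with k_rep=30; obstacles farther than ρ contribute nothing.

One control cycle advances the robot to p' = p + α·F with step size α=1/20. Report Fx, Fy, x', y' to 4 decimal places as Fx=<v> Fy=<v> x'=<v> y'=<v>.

Fx=6.2500 Fy=6.0000 x'=-2.6875 y'=1.3000

F_att = 1·(g−p) = 1·(10,6) = (10.0000,6.0000)
o1: d²=338 > ρ²=15 → inactive
o2: d²=4 ≤ ρ²=15; F_rep = 30·(-2,0)/4² = (-3.7500,0.0000)
o3: d²=277 > ρ²=15 → inactive
o4: d²=221 > ρ²=15 → inactive
F = F_att + ΣF_rep = (6.2500,6.0000)
p' = p + 1/20·F = (-2.6875,1.3000)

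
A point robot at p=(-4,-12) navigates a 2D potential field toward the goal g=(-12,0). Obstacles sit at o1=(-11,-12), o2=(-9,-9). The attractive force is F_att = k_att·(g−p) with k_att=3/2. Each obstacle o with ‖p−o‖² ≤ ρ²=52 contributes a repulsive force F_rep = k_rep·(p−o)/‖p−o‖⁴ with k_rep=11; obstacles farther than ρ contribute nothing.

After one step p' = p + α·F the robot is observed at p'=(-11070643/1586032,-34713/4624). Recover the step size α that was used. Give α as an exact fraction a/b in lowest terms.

F_att = 3/2·(g−p) = 3/2·(-8,12) = (-12.0000,18.0000)
o1: d²=49 ≤ ρ²=52; F_rep = 11·(7,0)/49² = (0.0321,0.0000)
o2: d²=34 ≤ ρ²=52; F_rep = 11·(5,-3)/34² = (0.0476,-0.0285)
F = F_att + ΣF_rep = (-11.9204,17.9715)
Δp = p'−p = (-2.9801,4.4929); α = Δx/Fx = (-4726515/1586032) / (-4726515/396508) = 1/4
check: Δy/Fy = (20775/4624) / (20775/1156) = 1/4 ✓

α = 1/4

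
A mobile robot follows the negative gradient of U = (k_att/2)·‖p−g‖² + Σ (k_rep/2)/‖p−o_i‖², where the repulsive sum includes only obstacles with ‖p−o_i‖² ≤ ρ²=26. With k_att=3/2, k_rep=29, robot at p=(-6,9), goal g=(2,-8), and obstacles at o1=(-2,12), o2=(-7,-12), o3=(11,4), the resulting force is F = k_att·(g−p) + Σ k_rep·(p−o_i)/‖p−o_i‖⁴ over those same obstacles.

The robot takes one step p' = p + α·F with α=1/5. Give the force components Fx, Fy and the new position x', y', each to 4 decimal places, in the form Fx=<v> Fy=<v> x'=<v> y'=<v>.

F_att = 3/2·(g−p) = 3/2·(8,-17) = (12.0000,-25.5000)
o1: d²=25 ≤ ρ²=26; F_rep = 29·(-4,-3)/25² = (-0.1856,-0.1392)
o2: d²=442 > ρ²=26 → inactive
o3: d²=314 > ρ²=26 → inactive
F = F_att + ΣF_rep = (11.8144,-25.6392)
p' = p + 1/5·F = (-3.6371,3.8722)

Fx=11.8144 Fy=-25.6392 x'=-3.6371 y'=3.8722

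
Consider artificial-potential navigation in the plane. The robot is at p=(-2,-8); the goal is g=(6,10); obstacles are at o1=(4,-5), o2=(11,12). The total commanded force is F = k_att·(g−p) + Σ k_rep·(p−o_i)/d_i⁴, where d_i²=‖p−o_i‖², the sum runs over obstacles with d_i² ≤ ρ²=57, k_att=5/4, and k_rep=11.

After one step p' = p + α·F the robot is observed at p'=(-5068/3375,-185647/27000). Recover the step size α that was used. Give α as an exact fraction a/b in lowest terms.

F_att = 5/4·(g−p) = 5/4·(8,18) = (10.0000,22.5000)
o1: d²=45 ≤ ρ²=57; F_rep = 11·(-6,-3)/45² = (-0.0326,-0.0163)
o2: d²=569 > ρ²=57 → inactive
F = F_att + ΣF_rep = (9.9674,22.4837)
Δp = p'−p = (0.4984,1.1242); α = Δx/Fx = (1682/3375) / (6728/675) = 1/20
check: Δy/Fy = (30353/27000) / (30353/1350) = 1/20 ✓

α = 1/20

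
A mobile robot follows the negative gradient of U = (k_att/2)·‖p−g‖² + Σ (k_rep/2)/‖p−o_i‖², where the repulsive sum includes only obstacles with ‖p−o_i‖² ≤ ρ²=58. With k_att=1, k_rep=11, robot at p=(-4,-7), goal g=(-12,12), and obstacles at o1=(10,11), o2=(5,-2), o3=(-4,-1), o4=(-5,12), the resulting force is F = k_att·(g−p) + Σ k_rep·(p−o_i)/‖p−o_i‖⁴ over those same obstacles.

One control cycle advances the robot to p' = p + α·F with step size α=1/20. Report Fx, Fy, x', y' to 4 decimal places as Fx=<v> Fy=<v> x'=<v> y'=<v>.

F_att = 1·(g−p) = 1·(-8,19) = (-8.0000,19.0000)
o1: d²=520 > ρ²=58 → inactive
o2: d²=106 > ρ²=58 → inactive
o3: d²=36 ≤ ρ²=58; F_rep = 11·(0,-6)/36² = (0.0000,-0.0509)
o4: d²=362 > ρ²=58 → inactive
F = F_att + ΣF_rep = (-8.0000,18.9491)
p' = p + 1/20·F = (-4.4000,-6.0525)

Fx=-8.0000 Fy=18.9491 x'=-4.4000 y'=-6.0525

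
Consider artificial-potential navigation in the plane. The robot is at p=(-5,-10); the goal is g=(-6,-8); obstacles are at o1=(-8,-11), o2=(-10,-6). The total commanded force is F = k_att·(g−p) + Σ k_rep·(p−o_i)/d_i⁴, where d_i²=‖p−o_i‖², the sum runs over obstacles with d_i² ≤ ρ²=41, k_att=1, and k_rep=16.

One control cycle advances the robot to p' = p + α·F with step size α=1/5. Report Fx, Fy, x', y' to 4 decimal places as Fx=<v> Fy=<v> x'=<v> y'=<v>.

F_att = 1·(g−p) = 1·(-1,2) = (-1.0000,2.0000)
o1: d²=10 ≤ ρ²=41; F_rep = 16·(3,1)/10² = (0.4800,0.1600)
o2: d²=41 ≤ ρ²=41; F_rep = 16·(5,-4)/41² = (0.0476,-0.0381)
F = F_att + ΣF_rep = (-0.4724,2.1219)
p' = p + 1/5·F = (-5.0945,-9.5756)

Fx=-0.4724 Fy=2.1219 x'=-5.0945 y'=-9.5756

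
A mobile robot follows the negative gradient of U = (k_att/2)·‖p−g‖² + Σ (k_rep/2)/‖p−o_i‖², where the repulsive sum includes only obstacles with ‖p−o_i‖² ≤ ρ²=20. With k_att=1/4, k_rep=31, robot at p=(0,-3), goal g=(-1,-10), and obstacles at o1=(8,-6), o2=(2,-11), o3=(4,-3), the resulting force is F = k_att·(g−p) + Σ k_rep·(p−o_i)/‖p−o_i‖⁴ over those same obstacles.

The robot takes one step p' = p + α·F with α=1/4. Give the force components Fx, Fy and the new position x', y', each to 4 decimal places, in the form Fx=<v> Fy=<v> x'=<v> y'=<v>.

F_att = 1/4·(g−p) = 1/4·(-1,-7) = (-0.2500,-1.7500)
o1: d²=73 > ρ²=20 → inactive
o2: d²=68 > ρ²=20 → inactive
o3: d²=16 ≤ ρ²=20; F_rep = 31·(-4,0)/16² = (-0.4844,0.0000)
F = F_att + ΣF_rep = (-0.7344,-1.7500)
p' = p + 1/4·F = (-0.1836,-3.4375)

Fx=-0.7344 Fy=-1.7500 x'=-0.1836 y'=-3.4375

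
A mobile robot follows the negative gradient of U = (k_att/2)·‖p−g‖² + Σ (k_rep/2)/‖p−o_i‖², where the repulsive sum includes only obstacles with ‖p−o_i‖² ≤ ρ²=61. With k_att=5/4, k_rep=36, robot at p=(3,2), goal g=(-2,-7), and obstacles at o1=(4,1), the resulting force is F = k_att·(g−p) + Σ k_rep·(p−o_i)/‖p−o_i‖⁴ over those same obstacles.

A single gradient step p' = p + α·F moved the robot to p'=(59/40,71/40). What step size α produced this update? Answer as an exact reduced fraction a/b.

α = 1/10

F_att = 5/4·(g−p) = 5/4·(-5,-9) = (-6.2500,-11.2500)
o1: d²=2 ≤ ρ²=61; F_rep = 36·(-1,1)/2² = (-9.0000,9.0000)
F = F_att + ΣF_rep = (-15.2500,-2.2500)
Δp = p'−p = (-1.5250,-0.2250); α = Δx/Fx = (-61/40) / (-61/4) = 1/10
check: Δy/Fy = (-9/40) / (-9/4) = 1/10 ✓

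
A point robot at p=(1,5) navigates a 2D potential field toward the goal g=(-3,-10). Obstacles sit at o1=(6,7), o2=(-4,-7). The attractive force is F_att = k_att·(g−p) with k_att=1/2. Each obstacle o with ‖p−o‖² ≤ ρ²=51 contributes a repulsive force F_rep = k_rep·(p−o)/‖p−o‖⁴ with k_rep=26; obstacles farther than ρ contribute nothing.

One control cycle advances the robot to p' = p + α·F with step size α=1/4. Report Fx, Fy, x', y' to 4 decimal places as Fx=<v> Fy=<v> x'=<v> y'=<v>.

Fx=-2.1546 Fy=-7.5618 x'=0.4614 y'=3.1095

F_att = 1/2·(g−p) = 1/2·(-4,-15) = (-2.0000,-7.5000)
o1: d²=29 ≤ ρ²=51; F_rep = 26·(-5,-2)/29² = (-0.1546,-0.0618)
o2: d²=169 > ρ²=51 → inactive
F = F_att + ΣF_rep = (-2.1546,-7.5618)
p' = p + 1/4·F = (0.4614,3.1095)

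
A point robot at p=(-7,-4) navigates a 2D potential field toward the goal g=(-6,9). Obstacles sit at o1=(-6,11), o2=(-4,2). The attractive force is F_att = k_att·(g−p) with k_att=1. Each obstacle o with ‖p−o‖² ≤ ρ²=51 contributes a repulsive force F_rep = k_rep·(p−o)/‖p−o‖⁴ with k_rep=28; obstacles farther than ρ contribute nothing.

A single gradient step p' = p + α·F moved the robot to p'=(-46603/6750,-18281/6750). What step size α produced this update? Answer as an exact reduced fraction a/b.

F_att = 1·(g−p) = 1·(1,13) = (1.0000,13.0000)
o1: d²=226 > ρ²=51 → inactive
o2: d²=45 ≤ ρ²=51; F_rep = 28·(-3,-6)/45² = (-0.0415,-0.0830)
F = F_att + ΣF_rep = (0.9585,12.9170)
Δp = p'−p = (0.0959,1.2917); α = Δx/Fx = (647/6750) / (647/675) = 1/10
check: Δy/Fy = (8719/6750) / (8719/675) = 1/10 ✓

α = 1/10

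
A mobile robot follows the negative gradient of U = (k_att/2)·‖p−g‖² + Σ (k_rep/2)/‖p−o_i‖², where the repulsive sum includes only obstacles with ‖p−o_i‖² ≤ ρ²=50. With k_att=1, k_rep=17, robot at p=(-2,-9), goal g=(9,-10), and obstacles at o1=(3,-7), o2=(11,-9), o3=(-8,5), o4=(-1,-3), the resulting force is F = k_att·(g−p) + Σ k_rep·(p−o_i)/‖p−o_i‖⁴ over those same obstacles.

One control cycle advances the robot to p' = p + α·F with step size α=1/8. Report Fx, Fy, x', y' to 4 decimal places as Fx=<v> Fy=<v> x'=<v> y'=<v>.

Fx=10.8865 Fy=-1.1149 x'=-0.6392 y'=-9.1394

F_att = 1·(g−p) = 1·(11,-1) = (11.0000,-1.0000)
o1: d²=29 ≤ ρ²=50; F_rep = 17·(-5,-2)/29² = (-0.1011,-0.0404)
o2: d²=169 > ρ²=50 → inactive
o3: d²=232 > ρ²=50 → inactive
o4: d²=37 ≤ ρ²=50; F_rep = 17·(-1,-6)/37² = (-0.0124,-0.0745)
F = F_att + ΣF_rep = (10.8865,-1.1149)
p' = p + 1/8·F = (-0.6392,-9.1394)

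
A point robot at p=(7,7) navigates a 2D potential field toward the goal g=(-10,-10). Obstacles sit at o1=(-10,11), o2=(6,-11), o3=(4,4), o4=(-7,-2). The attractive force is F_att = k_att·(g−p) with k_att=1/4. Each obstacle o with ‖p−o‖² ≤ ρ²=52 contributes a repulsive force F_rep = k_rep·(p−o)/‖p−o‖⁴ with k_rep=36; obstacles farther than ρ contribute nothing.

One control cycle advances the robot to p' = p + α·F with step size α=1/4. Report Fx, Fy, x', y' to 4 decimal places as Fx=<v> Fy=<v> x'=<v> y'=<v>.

F_att = 1/4·(g−p) = 1/4·(-17,-17) = (-4.2500,-4.2500)
o1: d²=305 > ρ²=52 → inactive
o2: d²=325 > ρ²=52 → inactive
o3: d²=18 ≤ ρ²=52; F_rep = 36·(3,3)/18² = (0.3333,0.3333)
o4: d²=277 > ρ²=52 → inactive
F = F_att + ΣF_rep = (-3.9167,-3.9167)
p' = p + 1/4·F = (6.0208,6.0208)

Fx=-3.9167 Fy=-3.9167 x'=6.0208 y'=6.0208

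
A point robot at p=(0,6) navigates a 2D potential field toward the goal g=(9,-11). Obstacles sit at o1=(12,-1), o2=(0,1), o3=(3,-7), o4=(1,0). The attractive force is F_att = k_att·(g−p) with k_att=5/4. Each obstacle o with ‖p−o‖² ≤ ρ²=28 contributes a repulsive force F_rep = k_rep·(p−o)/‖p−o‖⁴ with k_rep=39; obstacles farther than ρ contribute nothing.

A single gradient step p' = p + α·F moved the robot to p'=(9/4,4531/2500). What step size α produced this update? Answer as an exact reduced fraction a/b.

F_att = 5/4·(g−p) = 5/4·(9,-17) = (11.2500,-21.2500)
o1: d²=193 > ρ²=28 → inactive
o2: d²=25 ≤ ρ²=28; F_rep = 39·(0,5)/25² = (0.0000,0.3120)
o3: d²=178 > ρ²=28 → inactive
o4: d²=37 > ρ²=28 → inactive
F = F_att + ΣF_rep = (11.2500,-20.9380)
Δp = p'−p = (2.2500,-4.1876); α = Δx/Fx = (9/4) / (45/4) = 1/5
check: Δy/Fy = (-10469/2500) / (-10469/500) = 1/5 ✓

α = 1/5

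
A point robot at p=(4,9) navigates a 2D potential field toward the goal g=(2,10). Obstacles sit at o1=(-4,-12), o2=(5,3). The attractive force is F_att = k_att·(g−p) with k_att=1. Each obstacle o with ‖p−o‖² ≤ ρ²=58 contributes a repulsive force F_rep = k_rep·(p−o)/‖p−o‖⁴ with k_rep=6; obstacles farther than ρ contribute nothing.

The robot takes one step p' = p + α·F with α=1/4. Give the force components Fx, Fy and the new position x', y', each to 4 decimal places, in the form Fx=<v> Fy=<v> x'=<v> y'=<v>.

Fx=-2.0044 Fy=1.0263 x'=3.4989 y'=9.2566

F_att = 1·(g−p) = 1·(-2,1) = (-2.0000,1.0000)
o1: d²=505 > ρ²=58 → inactive
o2: d²=37 ≤ ρ²=58; F_rep = 6·(-1,6)/37² = (-0.0044,0.0263)
F = F_att + ΣF_rep = (-2.0044,1.0263)
p' = p + 1/4·F = (3.4989,9.2566)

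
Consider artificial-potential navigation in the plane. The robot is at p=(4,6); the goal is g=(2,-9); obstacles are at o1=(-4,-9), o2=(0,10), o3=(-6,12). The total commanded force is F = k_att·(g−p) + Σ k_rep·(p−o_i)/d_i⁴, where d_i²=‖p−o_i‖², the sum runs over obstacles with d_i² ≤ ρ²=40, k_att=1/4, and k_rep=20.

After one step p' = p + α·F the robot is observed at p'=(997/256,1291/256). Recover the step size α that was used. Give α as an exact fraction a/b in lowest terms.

α = 1/4

F_att = 1/4·(g−p) = 1/4·(-2,-15) = (-0.5000,-3.7500)
o1: d²=289 > ρ²=40 → inactive
o2: d²=32 ≤ ρ²=40; F_rep = 20·(4,-4)/32² = (0.0781,-0.0781)
o3: d²=136 > ρ²=40 → inactive
F = F_att + ΣF_rep = (-0.4219,-3.8281)
Δp = p'−p = (-0.1055,-0.9570); α = Δx/Fx = (-27/256) / (-27/64) = 1/4
check: Δy/Fy = (-245/256) / (-245/64) = 1/4 ✓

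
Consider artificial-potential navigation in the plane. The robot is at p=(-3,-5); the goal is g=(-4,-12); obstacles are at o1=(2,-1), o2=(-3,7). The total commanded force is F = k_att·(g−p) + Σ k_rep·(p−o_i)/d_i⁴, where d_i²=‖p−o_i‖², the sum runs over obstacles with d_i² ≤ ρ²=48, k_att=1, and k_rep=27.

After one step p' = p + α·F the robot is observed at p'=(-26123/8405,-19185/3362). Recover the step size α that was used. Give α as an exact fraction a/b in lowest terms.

F_att = 1·(g−p) = 1·(-1,-7) = (-1.0000,-7.0000)
o1: d²=41 ≤ ρ²=48; F_rep = 27·(-5,-4)/41² = (-0.0803,-0.0642)
o2: d²=144 > ρ²=48 → inactive
F = F_att + ΣF_rep = (-1.0803,-7.0642)
Δp = p'−p = (-0.1080,-0.7064); α = Δx/Fx = (-908/8405) / (-1816/1681) = 1/10
check: Δy/Fy = (-2375/3362) / (-11875/1681) = 1/10 ✓

α = 1/10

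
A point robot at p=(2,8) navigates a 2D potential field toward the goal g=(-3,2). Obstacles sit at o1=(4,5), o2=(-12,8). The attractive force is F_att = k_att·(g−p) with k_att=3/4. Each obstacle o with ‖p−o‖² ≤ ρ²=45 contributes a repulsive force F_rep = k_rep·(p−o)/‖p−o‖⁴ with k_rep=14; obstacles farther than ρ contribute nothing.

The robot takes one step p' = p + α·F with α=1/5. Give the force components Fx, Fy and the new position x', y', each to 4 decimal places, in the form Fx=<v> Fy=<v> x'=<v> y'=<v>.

Fx=-3.9157 Fy=-4.2515 x'=1.2169 y'=7.1497

F_att = 3/4·(g−p) = 3/4·(-5,-6) = (-3.7500,-4.5000)
o1: d²=13 ≤ ρ²=45; F_rep = 14·(-2,3)/13² = (-0.1657,0.2485)
o2: d²=196 > ρ²=45 → inactive
F = F_att + ΣF_rep = (-3.9157,-4.2515)
p' = p + 1/5·F = (1.2169,7.1497)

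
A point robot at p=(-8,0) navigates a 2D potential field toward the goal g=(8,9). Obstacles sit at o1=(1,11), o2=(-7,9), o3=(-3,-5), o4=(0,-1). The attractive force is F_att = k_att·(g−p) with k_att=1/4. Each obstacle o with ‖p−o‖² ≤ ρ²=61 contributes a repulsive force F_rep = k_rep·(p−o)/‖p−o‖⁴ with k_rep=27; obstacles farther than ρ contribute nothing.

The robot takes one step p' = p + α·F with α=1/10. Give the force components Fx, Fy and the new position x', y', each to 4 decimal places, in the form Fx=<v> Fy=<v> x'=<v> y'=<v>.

Fx=3.9460 Fy=2.3040 x'=-7.6054 y'=0.2304

F_att = 1/4·(g−p) = 1/4·(16,9) = (4.0000,2.2500)
o1: d²=202 > ρ²=61 → inactive
o2: d²=82 > ρ²=61 → inactive
o3: d²=50 ≤ ρ²=61; F_rep = 27·(-5,5)/50² = (-0.0540,0.0540)
o4: d²=65 > ρ²=61 → inactive
F = F_att + ΣF_rep = (3.9460,2.3040)
p' = p + 1/10·F = (-7.6054,0.2304)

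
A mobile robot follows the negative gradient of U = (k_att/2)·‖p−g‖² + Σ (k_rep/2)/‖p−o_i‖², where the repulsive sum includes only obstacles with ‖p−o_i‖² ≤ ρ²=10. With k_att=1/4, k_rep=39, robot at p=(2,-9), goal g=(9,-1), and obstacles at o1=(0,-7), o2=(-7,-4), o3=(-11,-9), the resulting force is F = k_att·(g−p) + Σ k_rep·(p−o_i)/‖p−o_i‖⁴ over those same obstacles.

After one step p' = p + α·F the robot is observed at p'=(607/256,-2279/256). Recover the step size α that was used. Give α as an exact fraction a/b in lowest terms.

F_att = 1/4·(g−p) = 1/4·(7,8) = (1.7500,2.0000)
o1: d²=8 ≤ ρ²=10; F_rep = 39·(2,-2)/8² = (1.2188,-1.2188)
o2: d²=106 > ρ²=10 → inactive
o3: d²=169 > ρ²=10 → inactive
F = F_att + ΣF_rep = (2.9688,0.7812)
Δp = p'−p = (0.3711,0.0977); α = Δx/Fx = (95/256) / (95/32) = 1/8
check: Δy/Fy = (25/256) / (25/32) = 1/8 ✓

α = 1/8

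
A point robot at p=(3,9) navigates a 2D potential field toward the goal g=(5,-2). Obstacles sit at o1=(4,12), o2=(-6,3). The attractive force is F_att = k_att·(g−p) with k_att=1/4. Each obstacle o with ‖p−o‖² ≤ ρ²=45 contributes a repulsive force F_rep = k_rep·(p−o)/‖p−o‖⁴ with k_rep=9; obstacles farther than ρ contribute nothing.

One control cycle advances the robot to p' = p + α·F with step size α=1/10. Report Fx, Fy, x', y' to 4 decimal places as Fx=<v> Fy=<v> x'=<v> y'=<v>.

F_att = 1/4·(g−p) = 1/4·(2,-11) = (0.5000,-2.7500)
o1: d²=10 ≤ ρ²=45; F_rep = 9·(-1,-3)/10² = (-0.0900,-0.2700)
o2: d²=117 > ρ²=45 → inactive
F = F_att + ΣF_rep = (0.4100,-3.0200)
p' = p + 1/10·F = (3.0410,8.6980)

Fx=0.4100 Fy=-3.0200 x'=3.0410 y'=8.6980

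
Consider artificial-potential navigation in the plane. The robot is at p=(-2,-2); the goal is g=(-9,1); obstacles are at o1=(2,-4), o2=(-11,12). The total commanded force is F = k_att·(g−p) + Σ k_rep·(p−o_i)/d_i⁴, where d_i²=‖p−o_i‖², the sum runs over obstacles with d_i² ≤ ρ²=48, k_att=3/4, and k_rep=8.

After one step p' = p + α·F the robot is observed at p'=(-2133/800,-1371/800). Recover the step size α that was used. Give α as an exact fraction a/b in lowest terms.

α = 1/8

F_att = 3/4·(g−p) = 3/4·(-7,3) = (-5.2500,2.2500)
o1: d²=20 ≤ ρ²=48; F_rep = 8·(-4,2)/20² = (-0.0800,0.0400)
o2: d²=277 > ρ²=48 → inactive
F = F_att + ΣF_rep = (-5.3300,2.2900)
Δp = p'−p = (-0.6663,0.2863); α = Δx/Fx = (-533/800) / (-533/100) = 1/8
check: Δy/Fy = (229/800) / (229/100) = 1/8 ✓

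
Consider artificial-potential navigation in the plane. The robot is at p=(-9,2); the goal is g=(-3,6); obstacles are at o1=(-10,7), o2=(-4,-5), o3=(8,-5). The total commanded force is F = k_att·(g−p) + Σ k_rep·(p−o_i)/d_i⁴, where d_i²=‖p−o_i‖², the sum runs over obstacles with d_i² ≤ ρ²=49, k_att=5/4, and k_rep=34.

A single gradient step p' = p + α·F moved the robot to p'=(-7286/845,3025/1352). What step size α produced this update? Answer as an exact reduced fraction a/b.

α = 1/20

F_att = 5/4·(g−p) = 5/4·(6,4) = (7.5000,5.0000)
o1: d²=26 ≤ ρ²=49; F_rep = 34·(1,-5)/26² = (0.0503,-0.2515)
o2: d²=74 > ρ²=49 → inactive
o3: d²=338 > ρ²=49 → inactive
F = F_att + ΣF_rep = (7.5503,4.7485)
Δp = p'−p = (0.3775,0.2374); α = Δx/Fx = (319/845) / (1276/169) = 1/20
check: Δy/Fy = (321/1352) / (1605/338) = 1/20 ✓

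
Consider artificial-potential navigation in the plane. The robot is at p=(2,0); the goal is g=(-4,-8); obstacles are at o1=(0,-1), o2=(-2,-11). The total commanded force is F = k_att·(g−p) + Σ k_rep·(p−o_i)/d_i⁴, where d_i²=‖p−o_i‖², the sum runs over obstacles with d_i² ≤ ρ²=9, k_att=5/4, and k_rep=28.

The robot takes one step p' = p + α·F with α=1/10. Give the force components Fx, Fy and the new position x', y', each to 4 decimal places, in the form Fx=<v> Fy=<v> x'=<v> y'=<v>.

F_att = 5/4·(g−p) = 5/4·(-6,-8) = (-7.5000,-10.0000)
o1: d²=5 ≤ ρ²=9; F_rep = 28·(2,1)/5² = (2.2400,1.1200)
o2: d²=137 > ρ²=9 → inactive
F = F_att + ΣF_rep = (-5.2600,-8.8800)
p' = p + 1/10·F = (1.4740,-0.8880)

Fx=-5.2600 Fy=-8.8800 x'=1.4740 y'=-0.8880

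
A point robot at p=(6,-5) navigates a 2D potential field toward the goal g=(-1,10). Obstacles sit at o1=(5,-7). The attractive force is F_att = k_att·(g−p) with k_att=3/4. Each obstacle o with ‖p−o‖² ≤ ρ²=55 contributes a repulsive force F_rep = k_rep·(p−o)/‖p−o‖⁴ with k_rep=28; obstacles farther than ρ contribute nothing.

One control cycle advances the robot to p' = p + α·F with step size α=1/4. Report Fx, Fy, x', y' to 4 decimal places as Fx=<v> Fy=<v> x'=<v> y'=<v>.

Fx=-4.1300 Fy=13.4900 x'=4.9675 y'=-1.6275

F_att = 3/4·(g−p) = 3/4·(-7,15) = (-5.2500,11.2500)
o1: d²=5 ≤ ρ²=55; F_rep = 28·(1,2)/5² = (1.1200,2.2400)
F = F_att + ΣF_rep = (-4.1300,13.4900)
p' = p + 1/4·F = (4.9675,-1.6275)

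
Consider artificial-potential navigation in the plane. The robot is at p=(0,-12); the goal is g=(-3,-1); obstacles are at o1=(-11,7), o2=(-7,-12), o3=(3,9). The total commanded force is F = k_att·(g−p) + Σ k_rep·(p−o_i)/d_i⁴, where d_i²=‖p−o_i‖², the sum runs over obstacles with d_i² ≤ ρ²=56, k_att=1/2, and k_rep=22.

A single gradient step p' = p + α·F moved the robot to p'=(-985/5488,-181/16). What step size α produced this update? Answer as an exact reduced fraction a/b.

F_att = 1/2·(g−p) = 1/2·(-3,11) = (-1.5000,5.5000)
o1: d²=482 > ρ²=56 → inactive
o2: d²=49 ≤ ρ²=56; F_rep = 22·(7,0)/49² = (0.0641,0.0000)
o3: d²=450 > ρ²=56 → inactive
F = F_att + ΣF_rep = (-1.4359,5.5000)
Δp = p'−p = (-0.1795,0.6875); α = Δx/Fx = (-985/5488) / (-985/686) = 1/8
check: Δy/Fy = (11/16) / (11/2) = 1/8 ✓

α = 1/8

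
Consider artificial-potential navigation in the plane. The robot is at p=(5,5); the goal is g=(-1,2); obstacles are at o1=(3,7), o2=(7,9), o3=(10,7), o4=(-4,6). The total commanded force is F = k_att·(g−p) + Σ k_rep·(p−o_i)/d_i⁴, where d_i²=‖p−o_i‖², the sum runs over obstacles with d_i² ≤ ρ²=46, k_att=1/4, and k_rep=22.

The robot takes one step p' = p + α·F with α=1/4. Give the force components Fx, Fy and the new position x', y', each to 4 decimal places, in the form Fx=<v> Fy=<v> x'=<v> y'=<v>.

F_att = 1/4·(g−p) = 1/4·(-6,-3) = (-1.5000,-0.7500)
o1: d²=8 ≤ ρ²=46; F_rep = 22·(2,-2)/8² = (0.6875,-0.6875)
o2: d²=20 ≤ ρ²=46; F_rep = 22·(-2,-4)/20² = (-0.1100,-0.2200)
o3: d²=29 ≤ ρ²=46; F_rep = 22·(-5,-2)/29² = (-0.1308,-0.0523)
o4: d²=82 > ρ²=46 → inactive
F = F_att + ΣF_rep = (-1.0533,-1.7098)
p' = p + 1/4·F = (4.7367,4.5725)

Fx=-1.0533 Fy=-1.7098 x'=4.7367 y'=4.5725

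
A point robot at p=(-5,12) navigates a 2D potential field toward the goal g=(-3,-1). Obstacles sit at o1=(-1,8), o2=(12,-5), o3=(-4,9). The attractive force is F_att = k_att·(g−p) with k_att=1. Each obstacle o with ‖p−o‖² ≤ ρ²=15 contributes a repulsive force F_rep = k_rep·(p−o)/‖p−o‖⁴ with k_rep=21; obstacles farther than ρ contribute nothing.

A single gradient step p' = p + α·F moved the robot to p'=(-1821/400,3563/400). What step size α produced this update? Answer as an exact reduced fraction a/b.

α = 1/4

F_att = 1·(g−p) = 1·(2,-13) = (2.0000,-13.0000)
o1: d²=32 > ρ²=15 → inactive
o2: d²=578 > ρ²=15 → inactive
o3: d²=10 ≤ ρ²=15; F_rep = 21·(-1,3)/10² = (-0.2100,0.6300)
F = F_att + ΣF_rep = (1.7900,-12.3700)
Δp = p'−p = (0.4475,-3.0925); α = Δx/Fx = (179/400) / (179/100) = 1/4
check: Δy/Fy = (-1237/400) / (-1237/100) = 1/4 ✓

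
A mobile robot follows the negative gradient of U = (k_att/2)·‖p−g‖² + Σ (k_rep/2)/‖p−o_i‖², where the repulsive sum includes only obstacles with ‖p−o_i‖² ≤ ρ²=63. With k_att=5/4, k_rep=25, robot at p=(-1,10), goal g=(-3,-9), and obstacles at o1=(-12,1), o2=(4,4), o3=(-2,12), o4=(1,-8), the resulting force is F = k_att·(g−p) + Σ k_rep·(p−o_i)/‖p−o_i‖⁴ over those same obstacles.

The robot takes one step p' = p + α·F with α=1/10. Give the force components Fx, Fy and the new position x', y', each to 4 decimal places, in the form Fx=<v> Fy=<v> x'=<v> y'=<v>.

F_att = 5/4·(g−p) = 5/4·(-2,-19) = (-2.5000,-23.7500)
o1: d²=202 > ρ²=63 → inactive
o2: d²=61 ≤ ρ²=63; F_rep = 25·(-5,6)/61² = (-0.0336,0.0403)
o3: d²=5 ≤ ρ²=63; F_rep = 25·(1,-2)/5² = (1.0000,-2.0000)
o4: d²=328 > ρ²=63 → inactive
F = F_att + ΣF_rep = (-1.5336,-25.7097)
p' = p + 1/10·F = (-1.1534,7.4290)

Fx=-1.5336 Fy=-25.7097 x'=-1.1534 y'=7.4290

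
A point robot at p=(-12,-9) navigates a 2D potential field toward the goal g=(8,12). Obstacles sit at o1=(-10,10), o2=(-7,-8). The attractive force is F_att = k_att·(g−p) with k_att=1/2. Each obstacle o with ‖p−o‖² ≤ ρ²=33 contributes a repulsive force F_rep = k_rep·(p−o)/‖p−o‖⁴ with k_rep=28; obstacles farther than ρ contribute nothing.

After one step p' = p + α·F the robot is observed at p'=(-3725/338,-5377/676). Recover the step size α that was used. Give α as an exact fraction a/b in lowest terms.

F_att = 1/2·(g−p) = 1/2·(20,21) = (10.0000,10.5000)
o1: d²=365 > ρ²=33 → inactive
o2: d²=26 ≤ ρ²=33; F_rep = 28·(-5,-1)/26² = (-0.2071,-0.0414)
F = F_att + ΣF_rep = (9.7929,10.4586)
Δp = p'−p = (0.9793,1.0459); α = Δx/Fx = (331/338) / (1655/169) = 1/10
check: Δy/Fy = (707/676) / (3535/338) = 1/10 ✓

α = 1/10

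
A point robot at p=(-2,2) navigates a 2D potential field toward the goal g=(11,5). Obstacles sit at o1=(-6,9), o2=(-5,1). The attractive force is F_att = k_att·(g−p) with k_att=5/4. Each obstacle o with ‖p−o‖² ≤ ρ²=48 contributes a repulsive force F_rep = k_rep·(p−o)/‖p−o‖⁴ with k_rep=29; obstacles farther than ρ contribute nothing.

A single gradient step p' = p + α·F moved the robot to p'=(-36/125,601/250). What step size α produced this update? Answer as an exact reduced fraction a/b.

α = 1/10

F_att = 5/4·(g−p) = 5/4·(13,3) = (16.2500,3.7500)
o1: d²=65 > ρ²=48 → inactive
o2: d²=10 ≤ ρ²=48; F_rep = 29·(3,1)/10² = (0.8700,0.2900)
F = F_att + ΣF_rep = (17.1200,4.0400)
Δp = p'−p = (1.7120,0.4040); α = Δx/Fx = (214/125) / (428/25) = 1/10
check: Δy/Fy = (101/250) / (101/25) = 1/10 ✓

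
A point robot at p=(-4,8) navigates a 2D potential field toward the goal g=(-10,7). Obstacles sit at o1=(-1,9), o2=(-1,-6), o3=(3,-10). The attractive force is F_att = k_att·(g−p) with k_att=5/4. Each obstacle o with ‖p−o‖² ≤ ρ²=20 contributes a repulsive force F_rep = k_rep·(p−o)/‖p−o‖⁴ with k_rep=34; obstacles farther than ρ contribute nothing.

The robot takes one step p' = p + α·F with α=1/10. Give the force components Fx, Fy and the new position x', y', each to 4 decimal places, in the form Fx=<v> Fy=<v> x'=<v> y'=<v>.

F_att = 5/4·(g−p) = 5/4·(-6,-1) = (-7.5000,-1.2500)
o1: d²=10 ≤ ρ²=20; F_rep = 34·(-3,-1)/10² = (-1.0200,-0.3400)
o2: d²=205 > ρ²=20 → inactive
o3: d²=373 > ρ²=20 → inactive
F = F_att + ΣF_rep = (-8.5200,-1.5900)
p' = p + 1/10·F = (-4.8520,7.8410)

Fx=-8.5200 Fy=-1.5900 x'=-4.8520 y'=7.8410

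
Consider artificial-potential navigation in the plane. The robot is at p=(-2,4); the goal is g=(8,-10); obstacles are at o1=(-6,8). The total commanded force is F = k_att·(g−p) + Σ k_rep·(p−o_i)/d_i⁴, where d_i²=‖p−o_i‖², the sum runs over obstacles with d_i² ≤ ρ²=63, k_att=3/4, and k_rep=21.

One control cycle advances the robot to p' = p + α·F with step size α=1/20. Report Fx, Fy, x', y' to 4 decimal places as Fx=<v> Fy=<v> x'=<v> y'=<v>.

F_att = 3/4·(g−p) = 3/4·(10,-14) = (7.5000,-10.5000)
o1: d²=32 ≤ ρ²=63; F_rep = 21·(4,-4)/32² = (0.0820,-0.0820)
F = F_att + ΣF_rep = (7.5820,-10.5820)
p' = p + 1/20·F = (-1.6209,3.4709)

Fx=7.5820 Fy=-10.5820 x'=-1.6209 y'=3.4709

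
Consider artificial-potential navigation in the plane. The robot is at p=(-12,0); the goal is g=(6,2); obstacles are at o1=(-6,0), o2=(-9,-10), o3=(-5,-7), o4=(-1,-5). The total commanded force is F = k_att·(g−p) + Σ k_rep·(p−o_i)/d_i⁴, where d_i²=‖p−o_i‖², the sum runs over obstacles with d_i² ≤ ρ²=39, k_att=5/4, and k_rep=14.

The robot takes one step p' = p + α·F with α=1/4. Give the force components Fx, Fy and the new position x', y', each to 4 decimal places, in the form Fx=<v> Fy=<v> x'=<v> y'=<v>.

Fx=22.4352 Fy=2.5000 x'=-6.3912 y'=0.6250

F_att = 5/4·(g−p) = 5/4·(18,2) = (22.5000,2.5000)
o1: d²=36 ≤ ρ²=39; F_rep = 14·(-6,0)/36² = (-0.0648,0.0000)
o2: d²=109 > ρ²=39 → inactive
o3: d²=98 > ρ²=39 → inactive
o4: d²=146 > ρ²=39 → inactive
F = F_att + ΣF_rep = (22.4352,2.5000)
p' = p + 1/4·F = (-6.3912,0.6250)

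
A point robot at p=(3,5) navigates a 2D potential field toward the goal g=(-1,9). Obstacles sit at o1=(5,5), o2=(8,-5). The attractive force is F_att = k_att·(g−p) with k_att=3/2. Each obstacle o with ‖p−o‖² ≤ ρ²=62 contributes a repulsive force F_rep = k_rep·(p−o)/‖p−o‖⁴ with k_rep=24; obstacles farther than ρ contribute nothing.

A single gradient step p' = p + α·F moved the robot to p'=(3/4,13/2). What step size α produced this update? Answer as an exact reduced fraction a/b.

α = 1/4

F_att = 3/2·(g−p) = 3/2·(-4,4) = (-6.0000,6.0000)
o1: d²=4 ≤ ρ²=62; F_rep = 24·(-2,0)/4² = (-3.0000,0.0000)
o2: d²=125 > ρ²=62 → inactive
F = F_att + ΣF_rep = (-9.0000,6.0000)
Δp = p'−p = (-2.2500,1.5000); α = Δx/Fx = (-9/4) / (-9) = 1/4
check: Δy/Fy = (3/2) / (6) = 1/4 ✓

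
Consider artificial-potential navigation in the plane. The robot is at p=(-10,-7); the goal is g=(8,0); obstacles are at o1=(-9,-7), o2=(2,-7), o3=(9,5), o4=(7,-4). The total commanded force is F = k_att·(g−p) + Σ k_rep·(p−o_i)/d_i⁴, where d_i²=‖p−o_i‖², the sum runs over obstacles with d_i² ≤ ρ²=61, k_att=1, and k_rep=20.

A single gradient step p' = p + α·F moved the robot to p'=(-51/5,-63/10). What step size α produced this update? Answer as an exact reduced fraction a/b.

α = 1/10

F_att = 1·(g−p) = 1·(18,7) = (18.0000,7.0000)
o1: d²=1 ≤ ρ²=61; F_rep = 20·(-1,0)/1² = (-20.0000,0.0000)
o2: d²=144 > ρ²=61 → inactive
o3: d²=505 > ρ²=61 → inactive
o4: d²=298 > ρ²=61 → inactive
F = F_att + ΣF_rep = (-2.0000,7.0000)
Δp = p'−p = (-0.2000,0.7000); α = Δx/Fx = (-1/5) / (-2) = 1/10
check: Δy/Fy = (7/10) / (7) = 1/10 ✓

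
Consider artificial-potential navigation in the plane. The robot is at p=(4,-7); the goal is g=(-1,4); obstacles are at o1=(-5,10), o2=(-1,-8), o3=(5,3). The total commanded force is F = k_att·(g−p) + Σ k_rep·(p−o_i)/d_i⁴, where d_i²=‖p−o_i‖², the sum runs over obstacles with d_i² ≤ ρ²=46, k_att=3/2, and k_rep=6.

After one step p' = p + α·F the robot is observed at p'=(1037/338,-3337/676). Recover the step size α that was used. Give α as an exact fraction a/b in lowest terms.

α = 1/8

F_att = 3/2·(g−p) = 3/2·(-5,11) = (-7.5000,16.5000)
o1: d²=370 > ρ²=46 → inactive
o2: d²=26 ≤ ρ²=46; F_rep = 6·(5,1)/26² = (0.0444,0.0089)
o3: d²=101 > ρ²=46 → inactive
F = F_att + ΣF_rep = (-7.4556,16.5089)
Δp = p'−p = (-0.9320,2.0636); α = Δx/Fx = (-315/338) / (-1260/169) = 1/8
check: Δy/Fy = (1395/676) / (2790/169) = 1/8 ✓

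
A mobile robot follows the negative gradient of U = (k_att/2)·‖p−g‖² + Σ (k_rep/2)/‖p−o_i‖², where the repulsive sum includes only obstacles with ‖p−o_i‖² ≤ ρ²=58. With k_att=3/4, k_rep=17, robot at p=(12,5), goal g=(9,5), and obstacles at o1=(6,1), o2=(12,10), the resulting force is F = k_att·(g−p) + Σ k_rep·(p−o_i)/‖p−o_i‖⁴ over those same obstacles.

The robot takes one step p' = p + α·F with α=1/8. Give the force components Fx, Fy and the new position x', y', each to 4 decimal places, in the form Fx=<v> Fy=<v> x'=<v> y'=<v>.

Fx=-2.2123 Fy=-0.1109 x'=11.7235 y'=4.9861

F_att = 3/4·(g−p) = 3/4·(-3,0) = (-2.2500,0.0000)
o1: d²=52 ≤ ρ²=58; F_rep = 17·(6,4)/52² = (0.0377,0.0251)
o2: d²=25 ≤ ρ²=58; F_rep = 17·(0,-5)/25² = (0.0000,-0.1360)
F = F_att + ΣF_rep = (-2.2123,-0.1109)
p' = p + 1/8·F = (11.7235,4.9861)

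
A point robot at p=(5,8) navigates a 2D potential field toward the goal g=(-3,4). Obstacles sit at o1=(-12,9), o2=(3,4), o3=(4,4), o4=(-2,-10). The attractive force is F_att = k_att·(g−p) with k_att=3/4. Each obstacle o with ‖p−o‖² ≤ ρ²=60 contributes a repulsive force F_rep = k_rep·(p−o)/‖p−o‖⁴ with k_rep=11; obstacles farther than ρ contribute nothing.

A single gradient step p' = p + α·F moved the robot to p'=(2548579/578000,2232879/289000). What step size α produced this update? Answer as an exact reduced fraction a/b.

α = 1/10

F_att = 3/4·(g−p) = 3/4·(-8,-4) = (-6.0000,-3.0000)
o1: d²=290 > ρ²=60 → inactive
o2: d²=20 ≤ ρ²=60; F_rep = 11·(2,4)/20² = (0.0550,0.1100)
o3: d²=17 ≤ ρ²=60; F_rep = 11·(1,4)/17² = (0.0381,0.1522)
o4: d²=373 > ρ²=60 → inactive
F = F_att + ΣF_rep = (-5.9069,-2.7378)
Δp = p'−p = (-0.5907,-0.2738); α = Δx/Fx = (-341421/578000) / (-341421/57800) = 1/10
check: Δy/Fy = (-79121/289000) / (-79121/28900) = 1/10 ✓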